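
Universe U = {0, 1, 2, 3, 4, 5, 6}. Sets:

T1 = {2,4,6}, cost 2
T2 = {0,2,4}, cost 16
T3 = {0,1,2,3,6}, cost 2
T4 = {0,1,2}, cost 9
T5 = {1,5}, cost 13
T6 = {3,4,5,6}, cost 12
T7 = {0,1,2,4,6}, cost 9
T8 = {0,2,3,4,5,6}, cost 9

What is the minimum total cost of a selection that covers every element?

11

T3, T8 cover every element at cost 2 + 9 = 11.
Any cover uses at least 2 sets; among all covering selections none totals below 11.
Greedy by coverage-per-cost would pick T3, T1, T8 for 13 — worse than the optimum 11.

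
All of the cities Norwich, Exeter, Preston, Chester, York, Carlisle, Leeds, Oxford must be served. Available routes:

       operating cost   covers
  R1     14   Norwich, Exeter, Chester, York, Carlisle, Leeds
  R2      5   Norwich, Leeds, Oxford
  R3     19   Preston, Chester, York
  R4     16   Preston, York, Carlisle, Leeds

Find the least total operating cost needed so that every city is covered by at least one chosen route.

R1, R2, R4 cover every city at operating cost 14 + 5 + 16 = 35.
Any cover uses at least 3 routes; among all covering selections none totals below 35.

35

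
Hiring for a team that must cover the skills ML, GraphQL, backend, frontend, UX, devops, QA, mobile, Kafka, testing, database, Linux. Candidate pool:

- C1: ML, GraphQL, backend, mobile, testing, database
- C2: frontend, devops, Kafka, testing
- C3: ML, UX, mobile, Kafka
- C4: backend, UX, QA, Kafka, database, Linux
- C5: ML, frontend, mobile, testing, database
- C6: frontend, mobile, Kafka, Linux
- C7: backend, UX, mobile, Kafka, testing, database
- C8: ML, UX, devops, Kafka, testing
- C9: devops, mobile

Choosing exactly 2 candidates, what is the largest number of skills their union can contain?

10

Choosing C1, C4 covers {ML, GraphQL, backend, UX, QA, mobile, Kafka, testing, database, Linux} — 10 skills.
No choice of 2 candidates does better; here frontend, devops are left uncovered.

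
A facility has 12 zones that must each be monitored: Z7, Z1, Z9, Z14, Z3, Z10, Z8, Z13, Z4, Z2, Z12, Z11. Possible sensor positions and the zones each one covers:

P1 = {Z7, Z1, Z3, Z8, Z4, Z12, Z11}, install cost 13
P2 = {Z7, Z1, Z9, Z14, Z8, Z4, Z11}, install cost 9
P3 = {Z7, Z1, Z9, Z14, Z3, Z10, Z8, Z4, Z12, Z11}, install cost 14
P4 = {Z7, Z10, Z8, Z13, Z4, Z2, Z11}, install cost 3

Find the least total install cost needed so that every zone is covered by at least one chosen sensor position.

17

P3, P4 cover every zone at install cost 14 + 3 = 17.
Any cover uses at least 2 sensor positions; among all covering selections none totals below 17.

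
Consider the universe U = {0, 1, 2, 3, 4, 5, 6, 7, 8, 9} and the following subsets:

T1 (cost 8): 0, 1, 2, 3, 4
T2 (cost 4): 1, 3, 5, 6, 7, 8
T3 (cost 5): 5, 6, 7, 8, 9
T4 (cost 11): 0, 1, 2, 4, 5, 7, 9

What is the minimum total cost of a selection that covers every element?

T1, T3 cover every element at cost 8 + 5 = 13.
Any cover uses at least 2 sets; among all covering selections none totals below 13.
Greedy by coverage-per-cost would pick T2, T1, T3 for 17 — worse than the optimum 13.

13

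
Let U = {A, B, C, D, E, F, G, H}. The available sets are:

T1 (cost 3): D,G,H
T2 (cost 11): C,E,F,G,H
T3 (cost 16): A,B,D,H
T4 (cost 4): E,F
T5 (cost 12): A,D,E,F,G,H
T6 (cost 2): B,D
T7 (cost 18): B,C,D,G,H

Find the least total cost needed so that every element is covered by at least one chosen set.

25

T2, T5, T6 cover every element at cost 11 + 12 + 2 = 25.
Any cover uses at least 2 sets; among all covering selections none totals below 25.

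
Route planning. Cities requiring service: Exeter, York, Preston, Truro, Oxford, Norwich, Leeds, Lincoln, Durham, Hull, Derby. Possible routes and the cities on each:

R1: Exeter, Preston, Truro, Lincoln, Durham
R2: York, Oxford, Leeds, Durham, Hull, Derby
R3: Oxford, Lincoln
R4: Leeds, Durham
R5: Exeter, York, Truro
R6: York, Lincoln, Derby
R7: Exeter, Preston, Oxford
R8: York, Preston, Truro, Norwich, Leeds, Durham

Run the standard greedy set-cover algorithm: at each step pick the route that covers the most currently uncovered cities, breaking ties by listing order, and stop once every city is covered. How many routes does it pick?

3

Pick 1: R2 covers 6 new cities (York, Oxford, Leeds, Durham, Hull, Derby).
Pick 2: R1 covers 4 new cities (Exeter, Preston, Truro, Lincoln).
Pick 3: R8 covers 1 new cities (Norwich).
Greedy uses 3 routes.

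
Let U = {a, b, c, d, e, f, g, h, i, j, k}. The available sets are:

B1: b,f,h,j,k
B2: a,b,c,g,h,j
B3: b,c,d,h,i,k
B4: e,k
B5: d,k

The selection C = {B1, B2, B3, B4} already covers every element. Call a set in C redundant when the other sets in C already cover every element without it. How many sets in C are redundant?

0

Drop B1: f uncovered — not redundant.
Drop B2: a, g uncovered — not redundant.
Drop B3: d, i uncovered — not redundant.
Drop B4: e uncovered — not redundant.
None of the sets in C is redundant.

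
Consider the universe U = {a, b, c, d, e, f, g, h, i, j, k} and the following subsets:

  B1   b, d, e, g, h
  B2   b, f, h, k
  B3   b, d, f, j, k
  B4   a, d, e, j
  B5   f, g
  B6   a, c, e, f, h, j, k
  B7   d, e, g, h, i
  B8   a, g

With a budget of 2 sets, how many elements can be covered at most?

Choosing B1, B6 covers {a, b, c, d, e, f, g, h, j, k} — 10 elements.
No choice of 2 sets does better; here i is left uncovered.

10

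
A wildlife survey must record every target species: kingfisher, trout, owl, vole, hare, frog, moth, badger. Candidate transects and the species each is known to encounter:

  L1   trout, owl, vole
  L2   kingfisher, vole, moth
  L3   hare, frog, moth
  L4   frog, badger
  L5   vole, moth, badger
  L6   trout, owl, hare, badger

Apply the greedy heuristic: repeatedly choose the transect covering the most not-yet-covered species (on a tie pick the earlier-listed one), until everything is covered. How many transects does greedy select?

3

Pick 1: L6 covers 4 new species (trout, owl, hare, badger).
Pick 2: L2 covers 3 new species (kingfisher, vole, moth).
Pick 3: L3 covers 1 new species (frog).
Greedy uses 3 transects.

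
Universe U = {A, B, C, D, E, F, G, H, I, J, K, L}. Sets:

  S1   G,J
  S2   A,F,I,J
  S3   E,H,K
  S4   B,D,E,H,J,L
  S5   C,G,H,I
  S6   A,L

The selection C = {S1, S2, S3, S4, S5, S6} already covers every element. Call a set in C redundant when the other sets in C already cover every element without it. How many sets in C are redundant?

2

Drop S1: the rest still cover every element — redundant.
Drop S2: F uncovered — not redundant.
Drop S3: K uncovered — not redundant.
Drop S4: B, D uncovered — not redundant.
Drop S5: C uncovered — not redundant.
Drop S6: the rest still cover every element — redundant.
2 redundant: S1, S6.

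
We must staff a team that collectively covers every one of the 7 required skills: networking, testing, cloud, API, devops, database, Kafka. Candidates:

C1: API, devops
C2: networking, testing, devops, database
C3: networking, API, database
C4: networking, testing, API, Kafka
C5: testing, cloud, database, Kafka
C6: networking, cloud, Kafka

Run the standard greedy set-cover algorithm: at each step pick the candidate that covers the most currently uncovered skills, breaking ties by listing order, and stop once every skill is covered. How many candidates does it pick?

Pick 1: C2 covers 4 new skills (networking, testing, devops, database).
Pick 2: C4 covers 2 new skills (API, Kafka).
Pick 3: C5 covers 1 new skills (cloud).
Greedy uses 3 candidates.

3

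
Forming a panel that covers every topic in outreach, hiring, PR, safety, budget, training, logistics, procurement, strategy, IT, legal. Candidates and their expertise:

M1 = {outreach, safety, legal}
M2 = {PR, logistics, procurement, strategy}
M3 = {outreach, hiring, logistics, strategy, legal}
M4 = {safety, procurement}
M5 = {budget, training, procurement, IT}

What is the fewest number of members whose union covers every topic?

M1, M2, M3, M5 together cover {outreach, hiring, PR, safety, budget, training, logistics, procurement, strategy, IT, legal} — every topic.
No 3 of the 5 members cover everything (all 10 triples fall short), so 4 is minimum.

4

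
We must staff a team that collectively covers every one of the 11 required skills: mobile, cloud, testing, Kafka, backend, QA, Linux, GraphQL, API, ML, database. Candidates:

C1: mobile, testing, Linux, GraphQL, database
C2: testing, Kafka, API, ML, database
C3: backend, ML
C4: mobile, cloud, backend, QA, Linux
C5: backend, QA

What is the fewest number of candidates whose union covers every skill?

C1, C2, C4 together cover {mobile, cloud, testing, Kafka, backend, QA, Linux, GraphQL, API, ML, database} — every skill.
No 2 of the 5 candidates cover everything (all 10 pairs fall short), so 3 is minimum.

3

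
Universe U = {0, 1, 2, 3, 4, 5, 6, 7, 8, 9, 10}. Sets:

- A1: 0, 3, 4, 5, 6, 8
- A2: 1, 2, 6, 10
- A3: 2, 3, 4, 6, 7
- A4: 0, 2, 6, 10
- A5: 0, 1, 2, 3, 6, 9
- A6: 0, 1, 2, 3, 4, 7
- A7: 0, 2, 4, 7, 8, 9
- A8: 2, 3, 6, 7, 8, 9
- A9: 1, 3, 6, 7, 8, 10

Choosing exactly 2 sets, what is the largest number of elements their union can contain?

10

Choosing A7, A9 covers {0, 1, 2, 3, 4, 6, 7, 8, 9, 10} — 10 elements.
No choice of 2 sets does better; here 5 is left uncovered.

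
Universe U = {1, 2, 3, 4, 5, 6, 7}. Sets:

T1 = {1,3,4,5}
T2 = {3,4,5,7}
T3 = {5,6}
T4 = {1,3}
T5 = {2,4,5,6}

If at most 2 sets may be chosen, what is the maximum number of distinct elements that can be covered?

6

Choosing T1, T5 covers {1, 2, 3, 4, 5, 6} — 6 elements.
No choice of 2 sets does better; here 7 is left uncovered.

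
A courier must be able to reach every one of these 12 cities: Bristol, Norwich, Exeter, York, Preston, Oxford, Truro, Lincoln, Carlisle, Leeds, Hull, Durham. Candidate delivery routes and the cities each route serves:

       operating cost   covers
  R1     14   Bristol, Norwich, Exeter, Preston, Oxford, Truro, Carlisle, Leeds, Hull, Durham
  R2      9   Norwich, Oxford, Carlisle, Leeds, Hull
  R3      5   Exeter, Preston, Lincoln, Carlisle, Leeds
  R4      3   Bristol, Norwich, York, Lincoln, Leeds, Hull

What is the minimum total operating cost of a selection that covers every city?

R1, R4 cover every city at operating cost 14 + 3 = 17.
Any cover uses at least 2 routes; among all covering selections none totals below 17.

17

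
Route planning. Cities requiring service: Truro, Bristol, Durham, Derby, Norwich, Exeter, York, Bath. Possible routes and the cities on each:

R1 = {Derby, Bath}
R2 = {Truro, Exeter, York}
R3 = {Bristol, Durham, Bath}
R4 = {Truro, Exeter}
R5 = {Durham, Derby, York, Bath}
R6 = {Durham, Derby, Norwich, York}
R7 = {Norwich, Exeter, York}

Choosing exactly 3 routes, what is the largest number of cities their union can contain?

Choosing R2, R3, R6 covers {Truro, Bristol, Durham, Derby, Norwich, Exeter, York, Bath} — 8 cities.
That is all 8 cities.

8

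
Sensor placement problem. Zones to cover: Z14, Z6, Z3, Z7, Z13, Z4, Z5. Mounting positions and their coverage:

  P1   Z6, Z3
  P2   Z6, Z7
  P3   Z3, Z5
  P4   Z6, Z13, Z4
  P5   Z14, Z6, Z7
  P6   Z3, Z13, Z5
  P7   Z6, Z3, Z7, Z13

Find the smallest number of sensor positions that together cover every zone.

P3, P4, P5 together cover {Z14, Z6, Z3, Z7, Z13, Z4, Z5} — every zone.
No 2 of the 7 sensor positions cover everything (all 21 pairs fall short), so 3 is minimum.
Greedy (largest uncovered first) would take P7, P3, P4, P5 — 4 sensor positions — but 3 suffice.

3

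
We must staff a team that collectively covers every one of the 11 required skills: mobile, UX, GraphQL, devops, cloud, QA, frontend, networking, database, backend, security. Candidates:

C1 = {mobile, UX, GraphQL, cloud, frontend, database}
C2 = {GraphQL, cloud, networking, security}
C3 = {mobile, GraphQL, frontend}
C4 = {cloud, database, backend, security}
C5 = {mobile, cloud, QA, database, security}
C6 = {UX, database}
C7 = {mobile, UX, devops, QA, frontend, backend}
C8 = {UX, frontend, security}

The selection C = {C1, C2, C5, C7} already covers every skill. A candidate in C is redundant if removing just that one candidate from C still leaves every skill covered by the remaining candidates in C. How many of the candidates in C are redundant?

2

Drop C1: the rest still cover every skill — redundant.
Drop C2: networking uncovered — not redundant.
Drop C5: the rest still cover every skill — redundant.
Drop C7: devops, backend uncovered — not redundant.
2 redundant: C1, C5.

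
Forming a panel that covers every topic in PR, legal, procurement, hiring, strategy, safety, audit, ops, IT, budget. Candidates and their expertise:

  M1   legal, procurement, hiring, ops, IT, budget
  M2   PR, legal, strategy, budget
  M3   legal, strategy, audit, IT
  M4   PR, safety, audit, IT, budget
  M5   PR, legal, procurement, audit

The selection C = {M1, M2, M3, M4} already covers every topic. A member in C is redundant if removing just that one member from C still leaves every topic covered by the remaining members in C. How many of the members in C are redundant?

2

Drop M1: procurement, hiring, ops uncovered — not redundant.
Drop M2: the rest still cover every topic — redundant.
Drop M3: the rest still cover every topic — redundant.
Drop M4: safety uncovered — not redundant.
2 redundant: M2, M3.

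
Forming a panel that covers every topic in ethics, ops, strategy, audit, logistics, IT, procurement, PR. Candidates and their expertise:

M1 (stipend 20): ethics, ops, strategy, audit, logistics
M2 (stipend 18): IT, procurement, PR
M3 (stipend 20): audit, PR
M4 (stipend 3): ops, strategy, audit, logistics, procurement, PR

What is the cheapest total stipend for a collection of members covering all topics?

38

M1, M2 cover every topic at stipend 20 + 18 = 38.
Any cover uses at least 2 members; among all covering selections none totals below 38.
Greedy by coverage-per-stipend would pick M4, M2, M1 for 41 — worse than the optimum 38.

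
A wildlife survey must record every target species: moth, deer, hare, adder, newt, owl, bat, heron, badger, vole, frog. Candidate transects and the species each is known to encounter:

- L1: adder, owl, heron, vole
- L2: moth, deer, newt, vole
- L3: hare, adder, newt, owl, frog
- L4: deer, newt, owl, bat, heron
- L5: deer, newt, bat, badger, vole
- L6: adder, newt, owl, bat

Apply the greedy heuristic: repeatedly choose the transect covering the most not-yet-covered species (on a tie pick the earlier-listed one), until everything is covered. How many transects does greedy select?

Pick 1: L3 covers 5 new species (hare, adder, newt, owl, frog).
Pick 2: L5 covers 4 new species (deer, bat, badger, vole).
Pick 3: L1 covers 1 new species (heron).
Pick 4: L2 covers 1 new species (moth).
Greedy uses 4 transects.

4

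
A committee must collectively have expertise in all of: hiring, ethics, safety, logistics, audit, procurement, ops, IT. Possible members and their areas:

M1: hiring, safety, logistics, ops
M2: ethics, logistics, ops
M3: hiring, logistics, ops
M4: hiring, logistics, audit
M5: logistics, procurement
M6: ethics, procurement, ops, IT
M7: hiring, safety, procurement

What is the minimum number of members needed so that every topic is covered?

M1, M4, M6 together cover {hiring, ethics, safety, logistics, audit, procurement, ops, IT} — every topic.
No 2 of the 7 members cover everything (all 21 pairs fall short), so 3 is minimum.

3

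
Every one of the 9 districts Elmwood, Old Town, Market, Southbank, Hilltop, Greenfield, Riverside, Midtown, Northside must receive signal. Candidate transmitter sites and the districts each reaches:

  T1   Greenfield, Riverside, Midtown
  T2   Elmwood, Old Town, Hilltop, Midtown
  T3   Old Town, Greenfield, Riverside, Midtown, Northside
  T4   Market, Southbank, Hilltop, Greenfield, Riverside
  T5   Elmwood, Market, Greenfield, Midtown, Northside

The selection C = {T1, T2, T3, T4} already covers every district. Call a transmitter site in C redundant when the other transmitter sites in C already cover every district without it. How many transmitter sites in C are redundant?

1

Drop T1: the rest still cover every district — redundant.
Drop T2: Elmwood uncovered — not redundant.
Drop T3: Northside uncovered — not redundant.
Drop T4: Market, Southbank uncovered — not redundant.
1 redundant: T1.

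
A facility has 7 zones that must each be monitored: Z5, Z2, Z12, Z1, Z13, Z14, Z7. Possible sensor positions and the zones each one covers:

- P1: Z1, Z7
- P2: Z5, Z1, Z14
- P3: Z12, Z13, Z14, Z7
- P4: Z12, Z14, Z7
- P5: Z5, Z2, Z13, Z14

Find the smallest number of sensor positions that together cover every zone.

3

P1, P3, P5 together cover {Z5, Z2, Z12, Z1, Z13, Z14, Z7} — every zone.
No 2 of the 5 sensor positions cover everything (all 10 pairs fall short), so 3 is minimum.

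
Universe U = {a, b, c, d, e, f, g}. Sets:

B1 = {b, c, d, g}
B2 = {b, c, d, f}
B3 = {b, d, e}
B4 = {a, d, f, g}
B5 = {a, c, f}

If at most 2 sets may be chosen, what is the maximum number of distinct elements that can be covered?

Choosing B1, B4 covers {a, b, c, d, f, g} — 6 elements.
No choice of 2 sets does better; here e is left uncovered.

6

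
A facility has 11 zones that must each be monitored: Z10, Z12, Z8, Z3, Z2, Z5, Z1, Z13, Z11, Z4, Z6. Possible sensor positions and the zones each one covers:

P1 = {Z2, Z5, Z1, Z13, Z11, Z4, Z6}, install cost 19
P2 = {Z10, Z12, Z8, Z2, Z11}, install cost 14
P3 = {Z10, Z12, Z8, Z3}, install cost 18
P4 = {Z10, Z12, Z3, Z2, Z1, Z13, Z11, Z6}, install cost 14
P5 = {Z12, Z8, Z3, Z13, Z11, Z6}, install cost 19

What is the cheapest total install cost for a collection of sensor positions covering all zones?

P1, P3 cover every zone at install cost 19 + 18 = 37.
Any cover uses at least 2 sensor positions; among all covering selections none totals below 37.
Greedy by coverage-per-install cost would pick P4, P1, P2 for 47 — worse than the optimum 37.

37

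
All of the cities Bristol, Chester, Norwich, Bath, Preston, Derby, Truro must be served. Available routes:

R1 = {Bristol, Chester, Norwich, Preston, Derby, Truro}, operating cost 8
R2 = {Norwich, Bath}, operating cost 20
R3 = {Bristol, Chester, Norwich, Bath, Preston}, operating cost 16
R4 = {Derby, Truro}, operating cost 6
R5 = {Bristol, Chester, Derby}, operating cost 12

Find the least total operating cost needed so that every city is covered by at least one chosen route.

R3, R4 cover every city at operating cost 16 + 6 = 22.
Any cover uses at least 2 routes; among all covering selections none totals below 22.
Greedy by coverage-per-operating cost would pick R1, R3 for 24 — worse than the optimum 22.

22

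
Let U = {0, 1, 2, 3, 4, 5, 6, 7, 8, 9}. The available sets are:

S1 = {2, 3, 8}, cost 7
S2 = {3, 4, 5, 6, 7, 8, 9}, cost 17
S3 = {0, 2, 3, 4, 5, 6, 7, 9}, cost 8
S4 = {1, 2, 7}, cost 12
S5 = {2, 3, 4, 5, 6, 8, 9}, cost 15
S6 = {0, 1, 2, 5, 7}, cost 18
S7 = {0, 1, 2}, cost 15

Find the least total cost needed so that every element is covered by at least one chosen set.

S1, S3, S4 cover every element at cost 7 + 8 + 12 = 27.
Any cover uses at least 2 sets; among all covering selections none totals below 27.

27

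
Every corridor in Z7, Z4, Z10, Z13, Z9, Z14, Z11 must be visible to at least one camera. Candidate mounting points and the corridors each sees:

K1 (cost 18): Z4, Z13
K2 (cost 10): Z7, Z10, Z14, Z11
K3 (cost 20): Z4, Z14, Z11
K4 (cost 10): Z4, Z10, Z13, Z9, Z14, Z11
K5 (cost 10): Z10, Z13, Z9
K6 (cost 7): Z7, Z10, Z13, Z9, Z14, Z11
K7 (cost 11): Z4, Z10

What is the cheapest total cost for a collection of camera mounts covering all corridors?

17

K4, K6 cover every corridor at cost 10 + 7 = 17.
Any cover uses at least 2 camera mounts; among all covering selections none totals below 17.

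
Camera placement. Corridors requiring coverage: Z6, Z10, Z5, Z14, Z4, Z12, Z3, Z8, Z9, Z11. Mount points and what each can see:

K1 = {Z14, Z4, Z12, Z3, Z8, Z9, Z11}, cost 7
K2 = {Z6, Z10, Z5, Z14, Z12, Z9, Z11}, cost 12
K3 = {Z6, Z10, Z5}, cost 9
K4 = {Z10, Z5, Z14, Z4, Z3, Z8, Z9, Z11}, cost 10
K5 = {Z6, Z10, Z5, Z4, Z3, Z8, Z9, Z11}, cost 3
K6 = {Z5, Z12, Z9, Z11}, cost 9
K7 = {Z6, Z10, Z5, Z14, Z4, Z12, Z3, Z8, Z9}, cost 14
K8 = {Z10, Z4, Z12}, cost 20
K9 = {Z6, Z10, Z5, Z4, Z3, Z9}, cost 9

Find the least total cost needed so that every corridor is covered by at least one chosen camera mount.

10

K1, K5 cover every corridor at cost 7 + 3 = 10.
Any cover uses at least 2 camera mounts; among all covering selections none totals below 10.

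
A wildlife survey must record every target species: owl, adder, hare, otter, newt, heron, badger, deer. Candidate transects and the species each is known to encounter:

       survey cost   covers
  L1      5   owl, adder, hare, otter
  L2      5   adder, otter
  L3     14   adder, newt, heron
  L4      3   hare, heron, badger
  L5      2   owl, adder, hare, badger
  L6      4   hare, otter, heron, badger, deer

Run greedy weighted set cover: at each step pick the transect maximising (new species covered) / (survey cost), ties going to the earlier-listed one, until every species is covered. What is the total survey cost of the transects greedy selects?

Pick 1: L5 adds 4 new (owl, adder, hare, badger) at survey cost 2 (ratio 4/2).
Pick 2: L6 adds 3 new (otter, heron, deer) at survey cost 4 (ratio 3/4).
Pick 3: L3 adds 1 new (newt) at survey cost 14 (ratio 1/14).
Greedy total survey cost: 2 + 4 + 14 = 20.

20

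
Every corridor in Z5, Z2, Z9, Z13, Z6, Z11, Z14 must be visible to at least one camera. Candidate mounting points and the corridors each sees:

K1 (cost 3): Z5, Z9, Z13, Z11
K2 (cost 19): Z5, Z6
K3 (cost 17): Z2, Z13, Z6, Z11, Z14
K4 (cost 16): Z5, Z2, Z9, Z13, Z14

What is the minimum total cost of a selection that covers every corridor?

20

K1, K3 cover every corridor at cost 3 + 17 = 20.
Any cover uses at least 2 camera mounts; among all covering selections none totals below 20.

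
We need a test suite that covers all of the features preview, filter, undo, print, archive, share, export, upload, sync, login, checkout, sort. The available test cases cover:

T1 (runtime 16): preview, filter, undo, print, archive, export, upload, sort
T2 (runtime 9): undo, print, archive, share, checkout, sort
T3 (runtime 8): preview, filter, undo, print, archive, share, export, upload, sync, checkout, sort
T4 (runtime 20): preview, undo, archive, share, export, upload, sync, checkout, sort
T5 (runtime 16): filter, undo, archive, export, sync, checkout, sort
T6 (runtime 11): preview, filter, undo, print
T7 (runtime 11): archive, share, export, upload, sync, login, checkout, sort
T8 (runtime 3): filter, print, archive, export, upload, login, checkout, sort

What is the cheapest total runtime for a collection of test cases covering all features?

11

T3, T8 cover every feature at runtime 8 + 3 = 11.
Any cover uses at least 2 test cases; among all covering selections none totals below 11.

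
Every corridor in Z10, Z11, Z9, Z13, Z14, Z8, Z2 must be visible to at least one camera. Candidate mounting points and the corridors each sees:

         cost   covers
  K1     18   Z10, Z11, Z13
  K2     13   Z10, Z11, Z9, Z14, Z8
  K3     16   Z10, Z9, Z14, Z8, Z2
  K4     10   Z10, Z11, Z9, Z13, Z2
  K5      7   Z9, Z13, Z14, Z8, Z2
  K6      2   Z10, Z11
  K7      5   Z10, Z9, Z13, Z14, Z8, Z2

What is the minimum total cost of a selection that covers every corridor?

7

K6, K7 cover every corridor at cost 2 + 5 = 7.
Any cover uses at least 2 camera mounts; among all covering selections none totals below 7.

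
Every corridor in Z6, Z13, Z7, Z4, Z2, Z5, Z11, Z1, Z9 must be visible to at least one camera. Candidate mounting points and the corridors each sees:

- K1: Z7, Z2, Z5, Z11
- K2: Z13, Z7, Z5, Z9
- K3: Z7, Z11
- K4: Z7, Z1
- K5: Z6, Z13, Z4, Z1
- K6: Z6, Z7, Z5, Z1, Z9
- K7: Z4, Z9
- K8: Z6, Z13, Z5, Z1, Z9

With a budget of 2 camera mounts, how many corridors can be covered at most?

Choosing K1, K5 covers {Z6, Z13, Z7, Z4, Z2, Z5, Z11, Z1} — 8 corridors.
No choice of 2 camera mounts does better; here Z9 is left uncovered.

8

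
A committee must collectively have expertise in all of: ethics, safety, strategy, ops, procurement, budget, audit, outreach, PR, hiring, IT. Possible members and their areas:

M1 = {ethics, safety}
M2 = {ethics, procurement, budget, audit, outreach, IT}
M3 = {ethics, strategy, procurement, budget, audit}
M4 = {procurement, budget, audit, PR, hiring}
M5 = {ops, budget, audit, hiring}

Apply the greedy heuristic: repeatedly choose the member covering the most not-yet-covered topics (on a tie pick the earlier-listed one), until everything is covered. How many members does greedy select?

5

Pick 1: M2 covers 6 new topics (ethics, procurement, budget, audit, outreach, IT).
Pick 2: M4 covers 2 new topics (PR, hiring).
Pick 3: M1 covers 1 new topics (safety).
Pick 4: M3 covers 1 new topics (strategy).
Pick 5: M5 covers 1 new topics (ops).
Greedy uses 5 members.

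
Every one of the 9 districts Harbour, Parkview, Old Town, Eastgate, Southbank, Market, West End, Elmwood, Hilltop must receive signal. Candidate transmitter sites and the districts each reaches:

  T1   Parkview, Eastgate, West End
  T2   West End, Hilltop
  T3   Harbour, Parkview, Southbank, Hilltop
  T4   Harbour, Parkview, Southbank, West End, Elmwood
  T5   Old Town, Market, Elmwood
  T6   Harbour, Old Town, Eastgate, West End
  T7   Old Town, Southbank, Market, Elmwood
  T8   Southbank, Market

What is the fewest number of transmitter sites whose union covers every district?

T1, T3, T5 together cover {Harbour, Parkview, Old Town, Eastgate, Southbank, Market, West End, Elmwood, Hilltop} — every district.
No 2 of the 8 transmitter sites cover everything (all 28 pairs fall short), so 3 is minimum.
Greedy (largest uncovered first) would take T4, T5, T1, T2 — 4 transmitter sites — but 3 suffice.

3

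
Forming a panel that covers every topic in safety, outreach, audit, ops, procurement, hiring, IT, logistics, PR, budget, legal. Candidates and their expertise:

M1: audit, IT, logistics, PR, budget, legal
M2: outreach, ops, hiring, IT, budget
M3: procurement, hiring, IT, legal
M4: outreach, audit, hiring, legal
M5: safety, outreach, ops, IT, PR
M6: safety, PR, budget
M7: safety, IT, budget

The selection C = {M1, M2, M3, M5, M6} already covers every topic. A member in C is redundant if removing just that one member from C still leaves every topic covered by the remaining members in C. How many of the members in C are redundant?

Drop M1: audit, logistics uncovered — not redundant.
Drop M2: the rest still cover every topic — redundant.
Drop M3: procurement uncovered — not redundant.
Drop M5: the rest still cover every topic — redundant.
Drop M6: the rest still cover every topic — redundant.
3 redundant: M2, M5, M6.

3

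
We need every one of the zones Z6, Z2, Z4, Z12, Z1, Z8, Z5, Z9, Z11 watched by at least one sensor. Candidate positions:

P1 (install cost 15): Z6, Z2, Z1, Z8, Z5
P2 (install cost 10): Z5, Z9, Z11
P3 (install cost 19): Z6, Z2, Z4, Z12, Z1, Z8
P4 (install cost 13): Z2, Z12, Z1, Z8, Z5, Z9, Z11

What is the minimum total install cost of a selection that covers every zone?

29

P2, P3 cover every zone at install cost 10 + 19 = 29.
Any cover uses at least 2 sensor positions; among all covering selections none totals below 29.
Greedy by coverage-per-install cost would pick P4, P3 for 32 — worse than the optimum 29.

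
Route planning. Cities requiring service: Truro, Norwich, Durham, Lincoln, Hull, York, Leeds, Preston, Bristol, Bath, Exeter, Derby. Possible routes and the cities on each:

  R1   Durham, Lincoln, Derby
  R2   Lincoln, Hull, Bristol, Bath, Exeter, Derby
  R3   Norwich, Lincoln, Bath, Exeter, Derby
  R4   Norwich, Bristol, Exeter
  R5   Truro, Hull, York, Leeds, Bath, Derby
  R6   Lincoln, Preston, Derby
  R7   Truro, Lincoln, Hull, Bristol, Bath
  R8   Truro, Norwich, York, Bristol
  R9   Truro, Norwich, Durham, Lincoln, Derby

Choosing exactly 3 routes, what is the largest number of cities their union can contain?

Choosing R1, R4, R5 covers {Truro, Norwich, Durham, Lincoln, Hull, York, Leeds, Bristol, Bath, Exeter, Derby} — 11 cities.
No choice of 3 routes does better; here Preston is left uncovered.

11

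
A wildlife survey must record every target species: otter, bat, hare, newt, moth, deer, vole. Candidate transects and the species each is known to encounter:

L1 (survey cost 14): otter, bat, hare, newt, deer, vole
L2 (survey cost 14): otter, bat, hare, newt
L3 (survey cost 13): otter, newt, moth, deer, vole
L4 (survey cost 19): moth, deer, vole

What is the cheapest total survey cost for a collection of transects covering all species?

27

L1, L3 cover every species at survey cost 14 + 13 = 27.
Any cover uses at least 2 transects; among all covering selections none totals below 27.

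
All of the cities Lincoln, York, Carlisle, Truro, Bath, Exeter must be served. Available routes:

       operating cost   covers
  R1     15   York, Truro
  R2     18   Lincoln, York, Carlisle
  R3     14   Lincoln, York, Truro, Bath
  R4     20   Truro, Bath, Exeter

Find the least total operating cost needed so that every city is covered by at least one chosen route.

R2, R4 cover every city at operating cost 18 + 20 = 38.
Any cover uses at least 2 routes; among all covering selections none totals below 38.
Greedy by coverage-per-operating cost would pick R3, R2, R4 for 52 — worse than the optimum 38.

38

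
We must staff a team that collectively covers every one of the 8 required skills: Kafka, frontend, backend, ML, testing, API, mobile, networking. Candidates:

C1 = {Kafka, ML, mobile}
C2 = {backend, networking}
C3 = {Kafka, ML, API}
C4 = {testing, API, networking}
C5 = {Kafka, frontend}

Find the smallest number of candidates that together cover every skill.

C1, C2, C4, C5 together cover {Kafka, frontend, backend, ML, testing, API, mobile, networking} — every skill.
No 3 of the 5 candidates cover everything (all 10 triples fall short), so 4 is minimum.

4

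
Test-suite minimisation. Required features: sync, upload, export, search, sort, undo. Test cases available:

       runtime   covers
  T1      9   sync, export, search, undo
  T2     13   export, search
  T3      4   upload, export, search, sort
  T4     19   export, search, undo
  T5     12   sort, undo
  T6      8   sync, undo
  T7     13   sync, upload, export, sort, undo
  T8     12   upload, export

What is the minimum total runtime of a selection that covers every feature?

T3, T6 cover every feature at runtime 4 + 8 = 12.
Any cover uses at least 2 test cases; among all covering selections none totals below 12.

12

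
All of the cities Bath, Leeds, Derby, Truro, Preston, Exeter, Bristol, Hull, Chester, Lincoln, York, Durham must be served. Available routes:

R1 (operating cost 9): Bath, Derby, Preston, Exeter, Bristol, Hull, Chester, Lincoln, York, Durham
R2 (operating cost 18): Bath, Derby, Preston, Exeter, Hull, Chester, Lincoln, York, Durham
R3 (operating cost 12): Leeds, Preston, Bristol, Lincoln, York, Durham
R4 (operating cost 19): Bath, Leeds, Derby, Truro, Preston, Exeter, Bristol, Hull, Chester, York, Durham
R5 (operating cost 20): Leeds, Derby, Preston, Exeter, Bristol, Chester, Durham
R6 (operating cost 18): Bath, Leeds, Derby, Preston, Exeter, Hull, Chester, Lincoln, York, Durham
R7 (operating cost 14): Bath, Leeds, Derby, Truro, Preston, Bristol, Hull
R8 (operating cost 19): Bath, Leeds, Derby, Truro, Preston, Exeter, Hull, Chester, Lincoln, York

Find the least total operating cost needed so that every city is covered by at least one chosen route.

R1, R7 cover every city at operating cost 9 + 14 = 23.
Any cover uses at least 2 routes; among all covering selections none totals below 23.

23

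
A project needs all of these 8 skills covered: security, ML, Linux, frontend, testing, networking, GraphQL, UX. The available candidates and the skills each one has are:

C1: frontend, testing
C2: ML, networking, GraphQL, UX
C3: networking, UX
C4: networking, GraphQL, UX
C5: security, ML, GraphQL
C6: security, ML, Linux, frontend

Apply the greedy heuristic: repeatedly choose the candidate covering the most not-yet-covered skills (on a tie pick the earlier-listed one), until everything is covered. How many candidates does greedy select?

3

Pick 1: C2 covers 4 new skills (ML, networking, GraphQL, UX).
Pick 2: C6 covers 3 new skills (security, Linux, frontend).
Pick 3: C1 covers 1 new skills (testing).
Greedy uses 3 candidates.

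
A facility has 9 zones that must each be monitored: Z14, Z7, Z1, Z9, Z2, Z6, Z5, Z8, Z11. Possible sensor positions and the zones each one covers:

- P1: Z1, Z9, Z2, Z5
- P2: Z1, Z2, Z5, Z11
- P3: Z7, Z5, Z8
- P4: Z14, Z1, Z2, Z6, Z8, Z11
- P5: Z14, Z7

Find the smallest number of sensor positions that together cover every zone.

3

P1, P3, P4 together cover {Z14, Z7, Z1, Z9, Z2, Z6, Z5, Z8, Z11} — every zone.
No 2 of the 5 sensor positions cover everything (all 10 pairs fall short), so 3 is minimum.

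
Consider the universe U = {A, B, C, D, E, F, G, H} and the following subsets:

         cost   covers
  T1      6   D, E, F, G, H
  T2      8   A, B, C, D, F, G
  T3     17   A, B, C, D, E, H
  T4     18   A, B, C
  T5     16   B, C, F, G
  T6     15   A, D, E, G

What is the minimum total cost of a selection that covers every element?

14

T1, T2 cover every element at cost 6 + 8 = 14.
Any cover uses at least 2 sets; among all covering selections none totals below 14.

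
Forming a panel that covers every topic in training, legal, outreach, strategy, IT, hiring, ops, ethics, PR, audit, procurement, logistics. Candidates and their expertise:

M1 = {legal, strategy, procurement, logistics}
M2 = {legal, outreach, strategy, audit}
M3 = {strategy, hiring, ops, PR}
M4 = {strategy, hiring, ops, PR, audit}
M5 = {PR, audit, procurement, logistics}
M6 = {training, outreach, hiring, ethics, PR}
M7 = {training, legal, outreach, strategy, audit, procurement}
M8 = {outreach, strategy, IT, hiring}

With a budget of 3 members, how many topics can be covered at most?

Choosing M1, M4, M6 covers {training, legal, outreach, strategy, hiring, ops, ethics, PR, audit, procurement, logistics} — 11 topics.
No choice of 3 members does better; here IT is left uncovered.

11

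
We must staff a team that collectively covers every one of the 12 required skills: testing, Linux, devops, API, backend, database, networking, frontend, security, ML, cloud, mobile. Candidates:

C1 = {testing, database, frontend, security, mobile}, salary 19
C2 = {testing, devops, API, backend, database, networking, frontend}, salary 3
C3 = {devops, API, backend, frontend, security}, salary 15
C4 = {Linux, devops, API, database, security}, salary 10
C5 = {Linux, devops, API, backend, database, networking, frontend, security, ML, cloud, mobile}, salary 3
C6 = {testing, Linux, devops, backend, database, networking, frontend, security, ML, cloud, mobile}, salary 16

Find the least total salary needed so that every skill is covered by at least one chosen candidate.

6

C2, C5 cover every skill at salary 3 + 3 = 6.
Any cover uses at least 2 candidates; among all covering selections none totals below 6.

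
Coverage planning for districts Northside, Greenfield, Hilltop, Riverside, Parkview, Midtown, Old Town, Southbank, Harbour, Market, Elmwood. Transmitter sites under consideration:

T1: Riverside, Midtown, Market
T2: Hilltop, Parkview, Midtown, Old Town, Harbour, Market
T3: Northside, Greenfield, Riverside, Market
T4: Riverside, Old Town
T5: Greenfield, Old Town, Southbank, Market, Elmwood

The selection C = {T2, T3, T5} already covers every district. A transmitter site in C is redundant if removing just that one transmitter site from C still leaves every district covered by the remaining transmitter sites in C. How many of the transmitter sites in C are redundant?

Drop T2: Hilltop, Parkview, Midtown, Harbour uncovered — not redundant.
Drop T3: Northside, Riverside uncovered — not redundant.
Drop T5: Southbank, Elmwood uncovered — not redundant.
None of the transmitter sites in C is redundant.

0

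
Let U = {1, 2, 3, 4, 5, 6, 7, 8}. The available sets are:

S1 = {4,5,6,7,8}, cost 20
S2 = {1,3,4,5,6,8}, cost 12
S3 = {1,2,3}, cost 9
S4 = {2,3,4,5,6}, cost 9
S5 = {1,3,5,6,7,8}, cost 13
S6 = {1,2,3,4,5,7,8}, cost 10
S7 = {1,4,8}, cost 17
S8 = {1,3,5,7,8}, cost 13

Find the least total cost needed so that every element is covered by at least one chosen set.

S4, S6 cover every element at cost 9 + 10 = 19.
Any cover uses at least 2 sets; among all covering selections none totals below 19.

19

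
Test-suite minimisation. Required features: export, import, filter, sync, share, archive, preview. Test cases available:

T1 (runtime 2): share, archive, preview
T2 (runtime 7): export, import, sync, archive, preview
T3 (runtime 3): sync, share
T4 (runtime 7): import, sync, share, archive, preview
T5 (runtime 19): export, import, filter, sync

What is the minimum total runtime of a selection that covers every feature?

21

T1, T5 cover every feature at runtime 2 + 19 = 21.
Any cover uses at least 2 test cases; among all covering selections none totals below 21.
Greedy by coverage-per-runtime would pick T1, T2, T5 for 28 — worse than the optimum 21.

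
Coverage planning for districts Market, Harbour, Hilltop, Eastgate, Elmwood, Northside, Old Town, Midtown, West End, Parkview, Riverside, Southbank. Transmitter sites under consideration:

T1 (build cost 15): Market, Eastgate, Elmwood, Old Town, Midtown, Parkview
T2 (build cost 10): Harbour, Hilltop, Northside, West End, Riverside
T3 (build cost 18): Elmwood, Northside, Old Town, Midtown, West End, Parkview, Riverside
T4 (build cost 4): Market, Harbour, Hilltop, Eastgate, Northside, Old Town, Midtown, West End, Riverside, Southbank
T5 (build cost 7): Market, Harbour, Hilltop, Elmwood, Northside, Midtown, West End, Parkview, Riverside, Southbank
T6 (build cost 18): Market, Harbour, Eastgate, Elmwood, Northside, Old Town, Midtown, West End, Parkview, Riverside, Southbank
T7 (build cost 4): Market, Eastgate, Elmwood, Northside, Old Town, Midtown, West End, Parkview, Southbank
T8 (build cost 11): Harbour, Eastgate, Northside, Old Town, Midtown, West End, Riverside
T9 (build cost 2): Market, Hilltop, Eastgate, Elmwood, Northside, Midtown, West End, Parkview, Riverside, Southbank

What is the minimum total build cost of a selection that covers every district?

T4, T9 cover every district at build cost 4 + 2 = 6.
Any cover uses at least 2 transmitter sites; among all covering selections none totals below 6.

6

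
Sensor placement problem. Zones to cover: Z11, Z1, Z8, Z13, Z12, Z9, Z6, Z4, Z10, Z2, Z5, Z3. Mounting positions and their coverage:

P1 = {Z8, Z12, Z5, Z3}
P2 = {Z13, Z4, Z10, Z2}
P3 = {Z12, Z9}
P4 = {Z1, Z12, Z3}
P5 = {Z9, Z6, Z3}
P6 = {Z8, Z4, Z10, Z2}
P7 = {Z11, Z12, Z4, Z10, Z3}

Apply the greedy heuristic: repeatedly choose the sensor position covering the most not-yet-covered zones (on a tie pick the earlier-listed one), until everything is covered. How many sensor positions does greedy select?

Pick 1: P7 covers 5 new zones (Z11, Z12, Z4, Z10, Z3).
Pick 2: P1 covers 2 new zones (Z8, Z5).
Pick 3: P2 covers 2 new zones (Z13, Z2).
Pick 4: P5 covers 2 new zones (Z9, Z6).
Pick 5: P4 covers 1 new zones (Z1).
Greedy uses 5 sensor positions.

5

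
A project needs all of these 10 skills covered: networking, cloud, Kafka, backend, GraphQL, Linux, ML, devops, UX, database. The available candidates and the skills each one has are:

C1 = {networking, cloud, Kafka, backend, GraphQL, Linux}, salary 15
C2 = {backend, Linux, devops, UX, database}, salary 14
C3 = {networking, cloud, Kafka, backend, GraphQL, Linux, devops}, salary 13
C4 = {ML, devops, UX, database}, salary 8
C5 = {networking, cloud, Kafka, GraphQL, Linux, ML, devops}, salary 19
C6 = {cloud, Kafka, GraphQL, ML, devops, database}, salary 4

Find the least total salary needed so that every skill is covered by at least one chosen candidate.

21

C3, C4 cover every skill at salary 13 + 8 = 21.
Any cover uses at least 2 candidates; among all covering selections none totals below 21.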